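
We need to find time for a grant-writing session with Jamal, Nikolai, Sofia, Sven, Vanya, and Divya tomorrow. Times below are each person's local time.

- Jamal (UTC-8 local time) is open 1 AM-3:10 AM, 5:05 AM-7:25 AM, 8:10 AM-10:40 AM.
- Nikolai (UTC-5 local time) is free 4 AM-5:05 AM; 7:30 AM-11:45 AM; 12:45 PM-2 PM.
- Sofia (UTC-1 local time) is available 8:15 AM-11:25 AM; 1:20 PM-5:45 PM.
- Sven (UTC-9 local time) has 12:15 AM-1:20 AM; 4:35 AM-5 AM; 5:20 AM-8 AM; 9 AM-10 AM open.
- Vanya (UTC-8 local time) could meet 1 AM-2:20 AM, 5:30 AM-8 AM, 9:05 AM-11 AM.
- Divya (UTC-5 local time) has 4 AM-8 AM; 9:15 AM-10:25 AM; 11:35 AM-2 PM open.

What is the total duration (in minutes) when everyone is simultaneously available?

155

Jamal in UTC: 09:00-11:10, 13:05-15:25, 16:10-18:40 (add 8h to convert from UTC-8).
Nikolai in UTC: 09:00-10:05, 12:30-16:45, 17:45-19:00 (add 5h to convert from UTC-5).
Sofia in UTC: 09:15-12:25, 14:20-18:45 (add 1h to convert from UTC-1).
Sven in UTC: 09:15-10:20, 13:35-14:00, 14:20-17:00, 18:00-19:00 (add 9h to convert from UTC-9).
Vanya in UTC: 09:00-10:20, 13:30-16:00, 17:05-19:00 (add 8h to convert from UTC-8).
Divya in UTC: 09:00-13:00, 14:15-15:25, 16:35-19:00 (add 5h to convert from UTC-5).
Jamal ∩ Nikolai: 09:00-10:05, 13:05-15:25, 16:10-16:45, 17:45-18:40.
Jamal ∩ Nikolai ∩ Sofia: 09:15-10:05, 14:20-15:25, 16:10-16:45, 17:45-18:40.
Jamal ∩ Nikolai ∩ Sofia ∩ Sven: 09:15-10:05, 14:20-15:25, 16:10-16:45, 18:00-18:40.
Jamal ∩ Nikolai ∩ Sofia ∩ Sven ∩ Vanya: 09:15-10:05, 14:20-15:25, 18:00-18:40.
Jamal ∩ Nikolai ∩ Sofia ∩ Sven ∩ Vanya ∩ Divya: 09:15-10:05, 14:20-15:25, 18:00-18:40.
Summing the common windows: 50 + 65 + 40 = 155 minutes.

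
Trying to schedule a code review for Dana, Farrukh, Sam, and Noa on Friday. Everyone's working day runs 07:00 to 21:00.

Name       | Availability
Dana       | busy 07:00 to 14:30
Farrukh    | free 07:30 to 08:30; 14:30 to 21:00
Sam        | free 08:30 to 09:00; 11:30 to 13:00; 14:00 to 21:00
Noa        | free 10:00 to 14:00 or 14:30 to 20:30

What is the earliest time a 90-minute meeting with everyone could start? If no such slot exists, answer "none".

14:30

Dana free: 14:30-21:00 (invert busy blocks within the working day).
Farrukh free: 07:30-08:30, 14:30-21:00.
Sam free: 08:30-09:00, 11:30-13:00, 14:00-21:00.
Noa free: 10:00-14:00, 14:30-20:30.
Dana ∩ Farrukh: 14:30-21:00.
Dana ∩ Farrukh ∩ Sam: 14:30-21:00.
Dana ∩ Farrukh ∩ Sam ∩ Noa: 14:30-20:30.
Those are the intersection windows.
The first common window of at least 90 minutes is 14:30-20:30, so the earliest start is 14:30.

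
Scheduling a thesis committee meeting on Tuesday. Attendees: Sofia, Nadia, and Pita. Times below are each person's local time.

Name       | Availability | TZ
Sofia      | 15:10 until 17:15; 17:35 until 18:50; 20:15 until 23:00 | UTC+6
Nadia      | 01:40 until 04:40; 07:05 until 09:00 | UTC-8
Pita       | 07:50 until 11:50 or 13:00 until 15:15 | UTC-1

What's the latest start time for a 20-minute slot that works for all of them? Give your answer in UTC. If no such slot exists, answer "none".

15:55

Sofia in UTC: 09:10-11:15, 11:35-12:50, 14:15-17:00 (subtract 6h to convert from UTC+6).
Nadia in UTC: 09:40-12:40, 15:05-17:00 (add 8h to convert from UTC-8).
Pita in UTC: 08:50-12:50, 14:00-16:15 (add 1h to convert from UTC-1).
Sofia ∩ Nadia: 09:40-11:15, 11:35-12:40, 15:05-17:00.
Sofia ∩ Nadia ∩ Pita: 09:40-11:15, 11:35-12:40, 15:05-16:15.
The last common window of at least 20 minutes is 15:05-16:15; a 20-minute meeting can start as late as 15:55 and still end by 16:15.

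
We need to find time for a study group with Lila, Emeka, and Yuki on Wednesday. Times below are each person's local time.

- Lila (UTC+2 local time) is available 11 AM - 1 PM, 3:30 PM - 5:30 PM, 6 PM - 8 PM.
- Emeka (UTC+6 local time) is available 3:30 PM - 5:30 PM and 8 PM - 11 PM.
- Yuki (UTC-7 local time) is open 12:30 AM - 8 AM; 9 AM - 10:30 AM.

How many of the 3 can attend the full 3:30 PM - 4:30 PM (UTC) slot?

Lila in UTC: 09:00-11:00, 13:30-15:30, 16:00-18:00 (subtract 2h to convert from UTC+2).
Emeka in UTC: 09:30-11:30, 14:00-17:00 (subtract 6h to convert from UTC+6).
Yuki in UTC: 07:30-15:00, 16:00-17:30 (add 7h to convert from UTC-7).
Emeka can make the full 15:30-16:30 slot — that's 1.

1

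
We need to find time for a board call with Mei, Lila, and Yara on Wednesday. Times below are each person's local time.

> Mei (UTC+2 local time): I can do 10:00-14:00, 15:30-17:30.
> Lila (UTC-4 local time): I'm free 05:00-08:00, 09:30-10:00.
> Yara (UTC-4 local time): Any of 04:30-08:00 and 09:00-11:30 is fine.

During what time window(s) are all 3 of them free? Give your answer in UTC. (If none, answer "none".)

Mei in UTC: 08:00-12:00, 13:30-15:30 (subtract 2h to convert from UTC+2).
Lila in UTC: 09:00-12:00, 13:30-14:00 (add 4h to convert from UTC-4).
Yara in UTC: 08:30-12:00, 13:00-15:30 (add 4h to convert from UTC-4).
Mei ∩ Lila: 09:00-12:00, 13:30-14:00.
Mei ∩ Lila ∩ Yara: 09:00-12:00, 13:30-14:00.
Those are the intersection windows.

09:00-12:00, 13:30-14:00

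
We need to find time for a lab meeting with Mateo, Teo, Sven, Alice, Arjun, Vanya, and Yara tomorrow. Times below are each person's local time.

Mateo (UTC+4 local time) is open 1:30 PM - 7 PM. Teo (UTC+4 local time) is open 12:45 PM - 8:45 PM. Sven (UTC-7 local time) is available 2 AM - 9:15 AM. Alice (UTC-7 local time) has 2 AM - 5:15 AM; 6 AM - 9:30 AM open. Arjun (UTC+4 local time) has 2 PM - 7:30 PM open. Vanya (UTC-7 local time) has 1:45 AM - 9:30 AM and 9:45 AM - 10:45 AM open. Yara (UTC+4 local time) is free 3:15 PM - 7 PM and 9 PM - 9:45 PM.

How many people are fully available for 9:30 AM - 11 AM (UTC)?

Mateo in UTC: 09:30-15:00 (subtract 4h to convert from UTC+4).
Teo in UTC: 08:45-16:45 (subtract 4h to convert from UTC+4).
Sven in UTC: 09:00-16:15 (add 7h to convert from UTC-7).
Alice in UTC: 09:00-12:15, 13:00-16:30 (add 7h to convert from UTC-7).
Arjun in UTC: 10:00-15:30 (subtract 4h to convert from UTC+4).
Vanya in UTC: 08:45-16:30, 16:45-17:45 (add 7h to convert from UTC-7).
Yara in UTC: 11:15-15:00, 17:00-17:45 (subtract 4h to convert from UTC+4).
Mateo, Teo, Sven, Alice, and Vanya can make the full 09:30-11:00 slot — that's 5.

5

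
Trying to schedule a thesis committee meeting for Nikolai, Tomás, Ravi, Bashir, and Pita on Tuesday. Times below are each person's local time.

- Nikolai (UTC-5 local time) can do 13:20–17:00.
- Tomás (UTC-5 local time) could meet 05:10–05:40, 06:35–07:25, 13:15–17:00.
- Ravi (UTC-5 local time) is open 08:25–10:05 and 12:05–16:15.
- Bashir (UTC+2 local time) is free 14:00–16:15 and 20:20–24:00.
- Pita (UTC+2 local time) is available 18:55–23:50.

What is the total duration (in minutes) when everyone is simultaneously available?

Nikolai in UTC: 18:20-22:00 (add 5h to convert from UTC-5).
Tomás in UTC: 10:10-10:40, 11:35-12:25, 18:15-22:00 (add 5h to convert from UTC-5).
Ravi in UTC: 13:25-15:05, 17:05-21:15 (add 5h to convert from UTC-5).
Bashir in UTC: 12:00-14:15, 18:20-22:00 (subtract 2h to convert from UTC+2).
Pita in UTC: 16:55-21:50 (subtract 2h to convert from UTC+2).
Nikolai ∩ Tomás: 18:20-22:00.
Nikolai ∩ Tomás ∩ Ravi: 18:20-21:15.
Nikolai ∩ Tomás ∩ Ravi ∩ Bashir: 18:20-21:15.
Nikolai ∩ Tomás ∩ Ravi ∩ Bashir ∩ Pita: 18:20-21:15.
That's a single block of 175 minutes.

175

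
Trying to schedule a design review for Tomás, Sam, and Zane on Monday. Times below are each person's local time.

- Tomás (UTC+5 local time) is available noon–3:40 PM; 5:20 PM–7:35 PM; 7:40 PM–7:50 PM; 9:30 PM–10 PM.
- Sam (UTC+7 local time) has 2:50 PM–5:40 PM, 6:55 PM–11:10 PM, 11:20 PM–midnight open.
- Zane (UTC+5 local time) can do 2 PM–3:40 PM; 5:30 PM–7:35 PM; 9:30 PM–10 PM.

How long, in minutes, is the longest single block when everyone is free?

Tomás in UTC: 07:00-10:40, 12:20-14:35, 14:40-14:50, 16:30-17:00 (subtract 5h to convert from UTC+5).
Sam in UTC: 07:50-10:40, 11:55-16:10, 16:20-17:00 (subtract 7h to convert from UTC+7).
Zane in UTC: 09:00-10:40, 12:30-14:35, 16:30-17:00 (subtract 5h to convert from UTC+5).
Tomás ∩ Sam: 07:50-10:40, 12:20-14:35, 14:40-14:50, 16:30-17:00.
Tomás ∩ Sam ∩ Zane: 09:00-10:40, 12:30-14:35, 16:30-17:00.
So the common availability across everyone is 09:00-10:40, 12:30-14:35, 16:30-17:00.
The longest is 12:30-14:35 at 125 minutes.

125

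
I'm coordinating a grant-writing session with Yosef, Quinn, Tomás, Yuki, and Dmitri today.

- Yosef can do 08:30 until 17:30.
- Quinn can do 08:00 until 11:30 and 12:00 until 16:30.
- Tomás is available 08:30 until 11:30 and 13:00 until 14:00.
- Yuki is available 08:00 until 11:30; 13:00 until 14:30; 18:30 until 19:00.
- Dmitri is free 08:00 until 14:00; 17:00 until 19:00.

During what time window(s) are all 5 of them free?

Yosef ∩ Quinn: 08:30-11:30, 12:00-16:30.
Yosef ∩ Quinn ∩ Tomás: 08:30-11:30, 13:00-14:00.
Yosef ∩ Quinn ∩ Tomás ∩ Yuki: 08:30-11:30, 13:00-14:00.
Yosef ∩ Quinn ∩ Tomás ∩ Yuki ∩ Dmitri: 08:30-11:30, 13:00-14:00.

08:30-11:30, 13:00-14:00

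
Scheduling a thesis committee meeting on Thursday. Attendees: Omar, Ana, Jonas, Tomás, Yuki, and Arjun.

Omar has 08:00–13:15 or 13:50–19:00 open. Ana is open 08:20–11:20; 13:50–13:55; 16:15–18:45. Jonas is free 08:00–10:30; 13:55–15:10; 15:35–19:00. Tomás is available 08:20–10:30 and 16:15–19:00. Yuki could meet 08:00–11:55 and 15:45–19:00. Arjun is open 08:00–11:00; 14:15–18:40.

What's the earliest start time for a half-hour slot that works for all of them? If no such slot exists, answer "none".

08:20

Omar ∩ Ana: 08:20-11:20, 13:50-13:55, 16:15-18:45.
Omar ∩ Ana ∩ Jonas: 08:20-10:30, 16:15-18:45.
Omar ∩ Ana ∩ Jonas ∩ Tomás: 08:20-10:30, 16:15-18:45.
Omar ∩ Ana ∩ Jonas ∩ Tomás ∩ Yuki: 08:20-10:30, 16:15-18:45.
Omar ∩ Ana ∩ Jonas ∩ Tomás ∩ Yuki ∩ Arjun: 08:20-10:30, 16:15-18:40.
So the common availability across everyone is 08:20-10:30, 16:15-18:40.
The first common window of at least 30 minutes is 08:20-10:30, so the earliest start is 08:20.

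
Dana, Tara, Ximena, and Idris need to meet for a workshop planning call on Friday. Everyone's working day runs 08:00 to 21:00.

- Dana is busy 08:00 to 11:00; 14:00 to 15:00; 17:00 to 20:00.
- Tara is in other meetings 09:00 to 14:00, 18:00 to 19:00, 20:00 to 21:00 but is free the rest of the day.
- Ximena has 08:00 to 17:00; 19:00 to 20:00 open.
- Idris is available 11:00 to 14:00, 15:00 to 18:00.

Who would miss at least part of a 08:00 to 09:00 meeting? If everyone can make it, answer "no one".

Dana free: 11:00-14:00, 15:00-17:00, 20:00-21:00 (invert busy blocks within the working day).
Tara free: 08:00-09:00, 14:00-18:00, 19:00-20:00 (invert busy blocks within the working day).
Ximena free: 08:00-17:00, 19:00-20:00.
Idris free: 11:00-14:00, 15:00-18:00.
Dana: not fully free for 08:00-09:00. Tara: free for 08:00-09:00. Ximena: free for 08:00-09:00. Idris: not fully free for 08:00-09:00.

Dana, Idris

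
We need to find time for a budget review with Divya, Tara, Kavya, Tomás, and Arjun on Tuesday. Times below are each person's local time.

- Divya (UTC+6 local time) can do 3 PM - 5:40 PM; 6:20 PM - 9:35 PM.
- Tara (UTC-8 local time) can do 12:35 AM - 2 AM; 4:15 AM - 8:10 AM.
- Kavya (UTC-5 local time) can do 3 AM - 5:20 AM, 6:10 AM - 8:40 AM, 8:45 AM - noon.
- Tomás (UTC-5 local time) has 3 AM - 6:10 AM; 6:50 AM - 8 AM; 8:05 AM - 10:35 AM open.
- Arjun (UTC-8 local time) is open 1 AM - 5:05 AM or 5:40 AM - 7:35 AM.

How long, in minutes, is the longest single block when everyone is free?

Divya in UTC: 09:00-11:40, 12:20-15:35 (subtract 6h to convert from UTC+6).
Tara in UTC: 08:35-10:00, 12:15-16:10 (add 8h to convert from UTC-8).
Kavya in UTC: 08:00-10:20, 11:10-13:40, 13:45-17:00 (add 5h to convert from UTC-5).
Tomás in UTC: 08:00-11:10, 11:50-13:00, 13:05-15:35 (add 5h to convert from UTC-5).
Arjun in UTC: 09:00-13:05, 13:40-15:35 (add 8h to convert from UTC-8).
Divya ∩ Tara: 09:00-10:00, 12:20-15:35.
Divya ∩ Tara ∩ Kavya: 09:00-10:00, 12:20-13:40, 13:45-15:35.
Divya ∩ Tara ∩ Kavya ∩ Tomás: 09:00-10:00, 12:20-13:00, 13:05-13:40, 13:45-15:35.
Divya ∩ Tara ∩ Kavya ∩ Tomás ∩ Arjun: 09:00-10:00, 12:20-13:00, 13:45-15:35.
The longest is 13:45-15:35 at 110 minutes.

110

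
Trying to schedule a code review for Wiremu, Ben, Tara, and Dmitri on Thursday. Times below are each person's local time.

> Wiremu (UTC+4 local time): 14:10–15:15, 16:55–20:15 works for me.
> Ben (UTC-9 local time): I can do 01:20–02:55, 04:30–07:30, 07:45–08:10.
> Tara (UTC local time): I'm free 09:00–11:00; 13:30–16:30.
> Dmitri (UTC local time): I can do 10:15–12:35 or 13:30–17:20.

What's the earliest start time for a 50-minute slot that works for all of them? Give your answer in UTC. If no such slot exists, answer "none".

Wiremu in UTC: 10:10-11:15, 12:55-16:15 (subtract 4h to convert from UTC+4).
Ben in UTC: 10:20-11:55, 13:30-16:30, 16:45-17:10 (add 9h to convert from UTC-9).
Tara in UTC: 09:00-11:00, 13:30-16:30.
Dmitri in UTC: 10:15-12:35, 13:30-17:20.
Wiremu ∩ Ben: 10:20-11:15, 13:30-16:15.
Wiremu ∩ Ben ∩ Tara: 10:20-11:00, 13:30-16:15.
Wiremu ∩ Ben ∩ Tara ∩ Dmitri: 10:20-11:00, 13:30-16:15.
The first common window of at least 50 minutes is 13:30-16:15, so the earliest start is 13:30.

13:30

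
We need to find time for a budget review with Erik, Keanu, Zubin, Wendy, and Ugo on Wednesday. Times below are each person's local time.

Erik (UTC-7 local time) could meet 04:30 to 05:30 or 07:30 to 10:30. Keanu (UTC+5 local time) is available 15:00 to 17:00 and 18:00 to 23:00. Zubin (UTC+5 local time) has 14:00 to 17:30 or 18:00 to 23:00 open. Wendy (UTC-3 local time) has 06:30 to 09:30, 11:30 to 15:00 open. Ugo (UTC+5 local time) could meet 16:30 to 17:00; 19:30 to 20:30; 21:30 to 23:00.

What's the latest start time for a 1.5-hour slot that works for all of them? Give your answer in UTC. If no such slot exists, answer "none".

Erik in UTC: 11:30-12:30, 14:30-17:30 (add 7h to convert from UTC-7).
Keanu in UTC: 10:00-12:00, 13:00-18:00 (subtract 5h to convert from UTC+5).
Zubin in UTC: 09:00-12:30, 13:00-18:00 (subtract 5h to convert from UTC+5).
Wendy in UTC: 09:30-12:30, 14:30-18:00 (add 3h to convert from UTC-3).
Ugo in UTC: 11:30-12:00, 14:30-15:30, 16:30-18:00 (subtract 5h to convert from UTC+5).
Erik ∩ Keanu: 11:30-12:00, 14:30-17:30.
Erik ∩ Keanu ∩ Zubin: 11:30-12:00, 14:30-17:30.
Erik ∩ Keanu ∩ Zubin ∩ Wendy: 11:30-12:00, 14:30-17:30.
Erik ∩ Keanu ∩ Zubin ∩ Wendy ∩ Ugo: 11:30-12:00, 14:30-15:30, 16:30-17:30.
No common window is at least 90 minutes long.

none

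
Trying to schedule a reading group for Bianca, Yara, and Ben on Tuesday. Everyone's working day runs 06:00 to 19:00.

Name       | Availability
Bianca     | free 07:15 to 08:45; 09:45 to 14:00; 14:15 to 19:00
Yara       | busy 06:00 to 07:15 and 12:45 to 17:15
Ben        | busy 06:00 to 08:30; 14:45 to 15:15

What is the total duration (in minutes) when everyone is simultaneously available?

Bianca free: 07:15-08:45, 09:45-14:00, 14:15-19:00.
Yara free: 07:15-12:45, 17:15-19:00 (invert busy blocks within the working day).
Ben free: 08:30-14:45, 15:15-19:00 (invert busy blocks within the working day).
Bianca ∩ Yara: 07:15-08:45, 09:45-12:45, 17:15-19:00.
Bianca ∩ Yara ∩ Ben: 08:30-08:45, 09:45-12:45, 17:15-19:00.
Summing the common windows: 15 + 180 + 105 = 300 minutes.

300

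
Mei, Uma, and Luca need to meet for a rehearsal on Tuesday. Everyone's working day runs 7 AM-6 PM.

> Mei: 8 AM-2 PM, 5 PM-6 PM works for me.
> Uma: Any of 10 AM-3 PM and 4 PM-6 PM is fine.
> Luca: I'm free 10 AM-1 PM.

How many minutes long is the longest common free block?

Mei ∩ Uma: 10:00-14:00, 17:00-18:00.
Mei ∩ Uma ∩ Luca: 10:00-13:00.
Those are the intersection windows.
The longest is 10:00-13:00 at 180 minutes.

180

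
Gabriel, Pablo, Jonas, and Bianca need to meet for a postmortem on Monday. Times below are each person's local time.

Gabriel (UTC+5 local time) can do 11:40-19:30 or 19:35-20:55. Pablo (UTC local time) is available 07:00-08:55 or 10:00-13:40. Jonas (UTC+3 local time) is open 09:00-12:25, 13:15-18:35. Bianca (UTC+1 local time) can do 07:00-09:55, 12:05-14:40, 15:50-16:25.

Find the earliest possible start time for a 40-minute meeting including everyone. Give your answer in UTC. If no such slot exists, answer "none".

07:00

Gabriel in UTC: 06:40-14:30, 14:35-15:55 (subtract 5h to convert from UTC+5).
Pablo in UTC: 07:00-08:55, 10:00-13:40.
Jonas in UTC: 06:00-09:25, 10:15-15:35 (subtract 3h to convert from UTC+3).
Bianca in UTC: 06:00-08:55, 11:05-13:40, 14:50-15:25 (subtract 1h to convert from UTC+1).
Gabriel ∩ Pablo: 07:00-08:55, 10:00-13:40.
Gabriel ∩ Pablo ∩ Jonas: 07:00-08:55, 10:15-13:40.
Gabriel ∩ Pablo ∩ Jonas ∩ Bianca: 07:00-08:55, 11:05-13:40.
The first common window of at least 40 minutes is 07:00-08:55, so the earliest start is 07:00.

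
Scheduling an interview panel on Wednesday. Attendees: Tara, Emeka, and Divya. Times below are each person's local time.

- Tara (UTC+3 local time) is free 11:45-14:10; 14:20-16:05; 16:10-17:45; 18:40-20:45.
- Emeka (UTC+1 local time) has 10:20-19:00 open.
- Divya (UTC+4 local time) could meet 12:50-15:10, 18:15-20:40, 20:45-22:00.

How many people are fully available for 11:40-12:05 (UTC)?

Tara in UTC: 08:45-11:10, 11:20-13:05, 13:10-14:45, 15:40-17:45 (subtract 3h to convert from UTC+3).
Emeka in UTC: 09:20-18:00 (subtract 1h to convert from UTC+1).
Divya in UTC: 08:50-11:10, 14:15-16:40, 16:45-18:00 (subtract 4h to convert from UTC+4).
Tara and Emeka can make the full 11:40-12:05 slot — that's 2.

2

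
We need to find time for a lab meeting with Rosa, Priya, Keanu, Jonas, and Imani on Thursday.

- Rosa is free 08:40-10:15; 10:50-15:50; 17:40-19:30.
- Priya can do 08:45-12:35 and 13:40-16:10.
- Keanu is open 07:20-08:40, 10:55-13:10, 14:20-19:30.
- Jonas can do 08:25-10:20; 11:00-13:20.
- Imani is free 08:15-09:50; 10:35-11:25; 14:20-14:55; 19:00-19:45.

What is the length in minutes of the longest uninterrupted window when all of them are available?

25

Rosa ∩ Priya: 08:45-10:15, 10:50-12:35, 13:40-15:50.
Rosa ∩ Priya ∩ Keanu: 10:55-12:35, 14:20-15:50.
Rosa ∩ Priya ∩ Keanu ∩ Jonas: 11:00-12:35.
Rosa ∩ Priya ∩ Keanu ∩ Jonas ∩ Imani: 11:00-11:25.
The longest is 11:00-11:25 at 25 minutes.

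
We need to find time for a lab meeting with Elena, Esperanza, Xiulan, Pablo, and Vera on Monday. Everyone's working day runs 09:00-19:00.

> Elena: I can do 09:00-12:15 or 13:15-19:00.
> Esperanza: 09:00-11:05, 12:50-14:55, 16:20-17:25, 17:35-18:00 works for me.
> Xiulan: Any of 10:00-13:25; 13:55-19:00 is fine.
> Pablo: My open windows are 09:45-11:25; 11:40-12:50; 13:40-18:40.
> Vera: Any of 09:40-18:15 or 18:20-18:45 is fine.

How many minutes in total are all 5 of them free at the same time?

215

Elena ∩ Esperanza: 09:00-11:05, 13:15-14:55, 16:20-17:25, 17:35-18:00.
Elena ∩ Esperanza ∩ Xiulan: 10:00-11:05, 13:15-13:25, 13:55-14:55, 16:20-17:25, 17:35-18:00.
Elena ∩ Esperanza ∩ Xiulan ∩ Pablo: 10:00-11:05, 13:55-14:55, 16:20-17:25, 17:35-18:00.
Elena ∩ Esperanza ∩ Xiulan ∩ Pablo ∩ Vera: 10:00-11:05, 13:55-14:55, 16:20-17:25, 17:35-18:00.
Summing the common windows: 65 + 60 + 65 + 25 = 215 minutes.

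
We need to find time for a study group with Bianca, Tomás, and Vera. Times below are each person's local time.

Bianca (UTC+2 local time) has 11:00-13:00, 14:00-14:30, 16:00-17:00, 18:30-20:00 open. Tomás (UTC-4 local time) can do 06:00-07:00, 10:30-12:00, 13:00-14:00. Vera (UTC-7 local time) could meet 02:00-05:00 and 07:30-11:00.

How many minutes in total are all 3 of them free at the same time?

150

Bianca in UTC: 09:00-11:00, 12:00-12:30, 14:00-15:00, 16:30-18:00 (subtract 2h to convert from UTC+2).
Tomás in UTC: 10:00-11:00, 14:30-16:00, 17:00-18:00 (add 4h to convert from UTC-4).
Vera in UTC: 09:00-12:00, 14:30-18:00 (add 7h to convert from UTC-7).
Bianca ∩ Tomás: 10:00-11:00, 14:30-15:00, 17:00-18:00.
Bianca ∩ Tomás ∩ Vera: 10:00-11:00, 14:30-15:00, 17:00-18:00.
Summing the common windows: 60 + 30 + 60 = 150 minutes.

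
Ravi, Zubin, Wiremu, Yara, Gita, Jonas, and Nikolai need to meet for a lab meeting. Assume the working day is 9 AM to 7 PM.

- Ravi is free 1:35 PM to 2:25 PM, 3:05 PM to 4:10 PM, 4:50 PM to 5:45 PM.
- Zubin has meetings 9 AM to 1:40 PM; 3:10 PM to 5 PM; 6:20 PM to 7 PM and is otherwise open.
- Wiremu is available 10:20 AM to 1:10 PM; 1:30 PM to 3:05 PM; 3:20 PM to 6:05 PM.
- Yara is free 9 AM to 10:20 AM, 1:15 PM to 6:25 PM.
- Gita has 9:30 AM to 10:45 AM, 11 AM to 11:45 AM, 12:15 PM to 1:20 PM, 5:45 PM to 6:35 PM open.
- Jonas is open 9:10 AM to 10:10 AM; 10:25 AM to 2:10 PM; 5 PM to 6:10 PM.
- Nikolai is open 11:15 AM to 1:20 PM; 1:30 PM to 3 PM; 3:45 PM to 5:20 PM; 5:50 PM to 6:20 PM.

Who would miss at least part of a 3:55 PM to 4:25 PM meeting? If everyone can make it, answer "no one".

Ravi free: 13:35-14:25, 15:05-16:10, 16:50-17:45.
Zubin free: 13:40-15:10, 17:00-18:20 (invert busy blocks within the working day).
Wiremu free: 10:20-13:10, 13:30-15:05, 15:20-18:05.
Yara free: 09:00-10:20, 13:15-18:25.
Gita free: 09:30-10:45, 11:00-11:45, 12:15-13:20, 17:45-18:35.
Jonas free: 09:10-10:10, 10:25-14:10, 17:00-18:10.
Nikolai free: 11:15-13:20, 13:30-15:00, 15:45-17:20, 17:50-18:20.
Ravi: not fully free for 15:55-16:25. Zubin: not fully free for 15:55-16:25. Wiremu: free for 15:55-16:25. Yara: free for 15:55-16:25. Gita: not fully free for 15:55-16:25. Jonas: not fully free for 15:55-16:25. Nikolai: free for 15:55-16:25.

Gita, Jonas, Ravi, Zubin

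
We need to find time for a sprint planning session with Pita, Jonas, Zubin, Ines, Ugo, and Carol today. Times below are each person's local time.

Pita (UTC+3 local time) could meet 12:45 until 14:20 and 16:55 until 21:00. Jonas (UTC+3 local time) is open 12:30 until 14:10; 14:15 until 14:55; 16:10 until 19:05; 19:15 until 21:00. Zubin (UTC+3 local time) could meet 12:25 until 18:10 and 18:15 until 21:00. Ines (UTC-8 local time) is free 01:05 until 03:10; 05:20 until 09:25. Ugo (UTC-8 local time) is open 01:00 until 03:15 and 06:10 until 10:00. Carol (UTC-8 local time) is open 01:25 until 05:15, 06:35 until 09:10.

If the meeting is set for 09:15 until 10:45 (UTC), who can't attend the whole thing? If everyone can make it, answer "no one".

Carol, Jonas, Pita, Zubin

Pita in UTC: 09:45-11:20, 13:55-18:00 (subtract 3h to convert from UTC+3).
Jonas in UTC: 09:30-11:10, 11:15-11:55, 13:10-16:05, 16:15-18:00 (subtract 3h to convert from UTC+3).
Zubin in UTC: 09:25-15:10, 15:15-18:00 (subtract 3h to convert from UTC+3).
Ines in UTC: 09:05-11:10, 13:20-17:25 (add 8h to convert from UTC-8).
Ugo in UTC: 09:00-11:15, 14:10-18:00 (add 8h to convert from UTC-8).
Carol in UTC: 09:25-13:15, 14:35-17:10 (add 8h to convert from UTC-8).
Pita: not fully free for 09:15-10:45. Jonas: not fully free for 09:15-10:45. Zubin: not fully free for 09:15-10:45. Ines: free for 09:15-10:45. Ugo: free for 09:15-10:45. Carol: not fully free for 09:15-10:45.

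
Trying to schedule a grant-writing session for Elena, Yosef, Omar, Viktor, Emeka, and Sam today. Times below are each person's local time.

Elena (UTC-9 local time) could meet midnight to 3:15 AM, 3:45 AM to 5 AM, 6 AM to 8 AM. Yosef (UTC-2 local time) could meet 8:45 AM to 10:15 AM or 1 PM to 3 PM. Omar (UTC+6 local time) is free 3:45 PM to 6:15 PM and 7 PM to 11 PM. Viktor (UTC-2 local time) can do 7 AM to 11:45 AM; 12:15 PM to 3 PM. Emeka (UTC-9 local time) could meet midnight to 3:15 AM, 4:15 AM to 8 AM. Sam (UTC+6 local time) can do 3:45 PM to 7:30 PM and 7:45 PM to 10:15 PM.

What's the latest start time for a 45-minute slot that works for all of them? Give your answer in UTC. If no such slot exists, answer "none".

15:30

Elena in UTC: 09:00-12:15, 12:45-14:00, 15:00-17:00 (add 9h to convert from UTC-9).
Yosef in UTC: 10:45-12:15, 15:00-17:00 (add 2h to convert from UTC-2).
Omar in UTC: 09:45-12:15, 13:00-17:00 (subtract 6h to convert from UTC+6).
Viktor in UTC: 09:00-13:45, 14:15-17:00 (add 2h to convert from UTC-2).
Emeka in UTC: 09:00-12:15, 13:15-17:00 (add 9h to convert from UTC-9).
Sam in UTC: 09:45-13:30, 13:45-16:15 (subtract 6h to convert from UTC+6).
Elena ∩ Yosef: 10:45-12:15, 15:00-17:00.
Elena ∩ Yosef ∩ Omar: 10:45-12:15, 15:00-17:00.
Elena ∩ Yosef ∩ Omar ∩ Viktor: 10:45-12:15, 15:00-17:00.
Elena ∩ Yosef ∩ Omar ∩ Viktor ∩ Emeka: 10:45-12:15, 15:00-17:00.
Elena ∩ Yosef ∩ Omar ∩ Viktor ∩ Emeka ∩ Sam: 10:45-12:15, 15:00-16:15.
The last common window of at least 45 minutes is 15:00-16:15; a 45-minute meeting can start as late as 15:30 and still end by 16:15.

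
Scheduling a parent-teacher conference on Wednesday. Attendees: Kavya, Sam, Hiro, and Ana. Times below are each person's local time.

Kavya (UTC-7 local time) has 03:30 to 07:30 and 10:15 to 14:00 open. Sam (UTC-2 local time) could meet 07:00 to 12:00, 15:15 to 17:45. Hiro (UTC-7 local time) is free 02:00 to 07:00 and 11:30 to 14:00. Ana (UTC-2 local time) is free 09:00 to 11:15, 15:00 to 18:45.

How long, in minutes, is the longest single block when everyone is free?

135

Kavya in UTC: 10:30-14:30, 17:15-21:00 (add 7h to convert from UTC-7).
Sam in UTC: 09:00-14:00, 17:15-19:45 (add 2h to convert from UTC-2).
Hiro in UTC: 09:00-14:00, 18:30-21:00 (add 7h to convert from UTC-7).
Ana in UTC: 11:00-13:15, 17:00-20:45 (add 2h to convert from UTC-2).
Kavya ∩ Sam: 10:30-14:00, 17:15-19:45.
Kavya ∩ Sam ∩ Hiro: 10:30-14:00, 18:30-19:45.
Kavya ∩ Sam ∩ Hiro ∩ Ana: 11:00-13:15, 18:30-19:45.
The longest is 11:00-13:15 at 135 minutes.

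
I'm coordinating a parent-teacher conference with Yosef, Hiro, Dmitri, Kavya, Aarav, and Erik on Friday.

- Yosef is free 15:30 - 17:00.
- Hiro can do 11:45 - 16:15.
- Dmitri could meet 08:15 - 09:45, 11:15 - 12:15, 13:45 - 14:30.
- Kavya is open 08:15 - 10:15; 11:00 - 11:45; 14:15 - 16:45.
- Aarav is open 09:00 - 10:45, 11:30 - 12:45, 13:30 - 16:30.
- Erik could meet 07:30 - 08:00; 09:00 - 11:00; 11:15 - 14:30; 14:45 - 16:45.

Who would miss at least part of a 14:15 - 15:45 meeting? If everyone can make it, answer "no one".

Yosef: not fully free for 14:15-15:45. Hiro: free for 14:15-15:45. Dmitri: not fully free for 14:15-15:45. Kavya: free for 14:15-15:45. Aarav: free for 14:15-15:45. Erik: not fully free for 14:15-15:45.

Dmitri, Erik, Yosef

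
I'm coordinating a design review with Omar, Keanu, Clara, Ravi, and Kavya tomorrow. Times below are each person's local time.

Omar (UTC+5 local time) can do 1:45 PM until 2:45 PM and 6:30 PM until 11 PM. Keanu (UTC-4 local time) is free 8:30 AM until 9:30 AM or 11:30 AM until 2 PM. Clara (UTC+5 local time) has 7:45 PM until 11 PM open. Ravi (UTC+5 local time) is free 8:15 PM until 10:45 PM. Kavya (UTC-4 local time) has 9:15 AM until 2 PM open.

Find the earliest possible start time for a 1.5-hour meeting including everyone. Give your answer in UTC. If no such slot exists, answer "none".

Omar in UTC: 08:45-09:45, 13:30-18:00 (subtract 5h to convert from UTC+5).
Keanu in UTC: 12:30-13:30, 15:30-18:00 (add 4h to convert from UTC-4).
Clara in UTC: 14:45-18:00 (subtract 5h to convert from UTC+5).
Ravi in UTC: 15:15-17:45 (subtract 5h to convert from UTC+5).
Kavya in UTC: 13:15-18:00 (add 4h to convert from UTC-4).
Omar ∩ Keanu: 15:30-18:00.
Omar ∩ Keanu ∩ Clara: 15:30-18:00.
Omar ∩ Keanu ∩ Clara ∩ Ravi: 15:30-17:45.
Omar ∩ Keanu ∩ Clara ∩ Ravi ∩ Kavya: 15:30-17:45.
Those are the intersection windows.
The first common window of at least 90 minutes is 15:30-17:45, so the earliest start is 15:30.

15:30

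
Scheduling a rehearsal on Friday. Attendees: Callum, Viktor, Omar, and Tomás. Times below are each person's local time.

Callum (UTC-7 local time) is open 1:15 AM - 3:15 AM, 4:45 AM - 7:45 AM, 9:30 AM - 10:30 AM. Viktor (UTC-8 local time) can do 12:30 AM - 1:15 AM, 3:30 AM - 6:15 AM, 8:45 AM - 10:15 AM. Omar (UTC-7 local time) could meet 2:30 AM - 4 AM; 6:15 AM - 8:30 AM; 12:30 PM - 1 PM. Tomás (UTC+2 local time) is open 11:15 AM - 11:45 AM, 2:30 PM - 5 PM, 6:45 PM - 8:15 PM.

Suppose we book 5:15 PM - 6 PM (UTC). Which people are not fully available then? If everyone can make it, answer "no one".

Callum in UTC: 08:15-10:15, 11:45-14:45, 16:30-17:30 (add 7h to convert from UTC-7).
Viktor in UTC: 08:30-09:15, 11:30-14:15, 16:45-18:15 (add 8h to convert from UTC-8).
Omar in UTC: 09:30-11:00, 13:15-15:30, 19:30-20:00 (add 7h to convert from UTC-7).
Tomás in UTC: 09:15-09:45, 12:30-15:00, 16:45-18:15 (subtract 2h to convert from UTC+2).
Callum: not fully free for 17:15-18:00. Viktor: free for 17:15-18:00. Omar: not fully free for 17:15-18:00. Tomás: free for 17:15-18:00.

Callum, Omar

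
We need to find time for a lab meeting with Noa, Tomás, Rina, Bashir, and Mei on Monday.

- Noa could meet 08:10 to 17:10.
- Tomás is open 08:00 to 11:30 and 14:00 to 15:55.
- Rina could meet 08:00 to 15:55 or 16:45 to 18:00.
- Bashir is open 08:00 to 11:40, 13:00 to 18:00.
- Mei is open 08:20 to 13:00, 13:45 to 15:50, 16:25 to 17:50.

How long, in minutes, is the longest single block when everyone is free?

Noa ∩ Tomás: 08:10-11:30, 14:00-15:55.
Noa ∩ Tomás ∩ Rina: 08:10-11:30, 14:00-15:55.
Noa ∩ Tomás ∩ Rina ∩ Bashir: 08:10-11:30, 14:00-15:55.
Noa ∩ Tomás ∩ Rina ∩ Bashir ∩ Mei: 08:20-11:30, 14:00-15:50.
So the common availability across everyone is 08:20-11:30, 14:00-15:50.
The longest is 08:20-11:30 at 190 minutes.

190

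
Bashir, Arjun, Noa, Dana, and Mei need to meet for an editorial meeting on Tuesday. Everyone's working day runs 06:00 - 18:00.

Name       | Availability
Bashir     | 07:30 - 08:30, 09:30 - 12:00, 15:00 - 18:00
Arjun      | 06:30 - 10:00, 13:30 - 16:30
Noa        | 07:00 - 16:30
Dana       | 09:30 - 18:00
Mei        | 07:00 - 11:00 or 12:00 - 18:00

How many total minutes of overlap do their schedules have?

Bashir ∩ Arjun: 07:30-08:30, 09:30-10:00, 15:00-16:30.
Bashir ∩ Arjun ∩ Noa: 07:30-08:30, 09:30-10:00, 15:00-16:30.
Bashir ∩ Arjun ∩ Noa ∩ Dana: 09:30-10:00, 15:00-16:30.
Bashir ∩ Arjun ∩ Noa ∩ Dana ∩ Mei: 09:30-10:00, 15:00-16:30.
Summing the common windows: 30 + 90 = 120 minutes.

120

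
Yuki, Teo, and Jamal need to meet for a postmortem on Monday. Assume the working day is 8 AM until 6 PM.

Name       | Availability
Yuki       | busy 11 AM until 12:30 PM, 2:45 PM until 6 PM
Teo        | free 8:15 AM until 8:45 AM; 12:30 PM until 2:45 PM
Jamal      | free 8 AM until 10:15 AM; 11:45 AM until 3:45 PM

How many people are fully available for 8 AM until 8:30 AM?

Yuki free: 08:00-11:00, 12:30-14:45 (invert busy blocks within the working day).
Teo free: 08:15-08:45, 12:30-14:45.
Jamal free: 08:00-10:15, 11:45-15:45.
Yuki and Jamal can make the full 08:00-08:30 slot — that's 2.

2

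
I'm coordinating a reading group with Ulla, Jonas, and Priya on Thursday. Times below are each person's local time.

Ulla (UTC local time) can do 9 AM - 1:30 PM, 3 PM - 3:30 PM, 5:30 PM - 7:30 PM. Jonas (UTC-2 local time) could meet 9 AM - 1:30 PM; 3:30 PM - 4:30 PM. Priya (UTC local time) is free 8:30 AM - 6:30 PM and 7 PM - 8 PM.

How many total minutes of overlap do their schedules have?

240

Ulla in UTC: 09:00-13:30, 15:00-15:30, 17:30-19:30.
Jonas in UTC: 11:00-15:30, 17:30-18:30 (add 2h to convert from UTC-2).
Priya in UTC: 08:30-18:30, 19:00-20:00.
Ulla ∩ Jonas: 11:00-13:30, 15:00-15:30, 17:30-18:30.
Ulla ∩ Jonas ∩ Priya: 11:00-13:30, 15:00-15:30, 17:30-18:30.
Those are the intersection windows.
Summing the common windows: 150 + 30 + 60 = 240 minutes.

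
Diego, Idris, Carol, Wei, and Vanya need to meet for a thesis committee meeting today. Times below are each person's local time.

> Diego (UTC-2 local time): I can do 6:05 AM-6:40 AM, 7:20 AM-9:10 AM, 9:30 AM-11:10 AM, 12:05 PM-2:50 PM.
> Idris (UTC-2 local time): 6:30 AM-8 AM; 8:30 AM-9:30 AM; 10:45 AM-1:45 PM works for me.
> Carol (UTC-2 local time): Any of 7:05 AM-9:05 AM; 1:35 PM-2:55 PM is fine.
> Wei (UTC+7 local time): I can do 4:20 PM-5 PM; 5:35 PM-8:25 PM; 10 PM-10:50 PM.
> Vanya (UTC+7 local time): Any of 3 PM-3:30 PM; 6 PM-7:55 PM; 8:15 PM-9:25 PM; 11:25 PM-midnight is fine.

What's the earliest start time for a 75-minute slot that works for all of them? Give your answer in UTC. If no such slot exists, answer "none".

none

Diego in UTC: 08:05-08:40, 09:20-11:10, 11:30-13:10, 14:05-16:50 (add 2h to convert from UTC-2).
Idris in UTC: 08:30-10:00, 10:30-11:30, 12:45-15:45 (add 2h to convert from UTC-2).
Carol in UTC: 09:05-11:05, 15:35-16:55 (add 2h to convert from UTC-2).
Wei in UTC: 09:20-10:00, 10:35-13:25, 15:00-15:50 (subtract 7h to convert from UTC+7).
Vanya in UTC: 08:00-08:30, 11:00-12:55, 13:15-14:25, 16:25-17:00 (subtract 7h to convert from UTC+7).
Diego ∩ Idris: 08:30-08:40, 09:20-10:00, 10:30-11:10, 12:45-13:10, 14:05-15:45.
Diego ∩ Idris ∩ Carol: 09:20-10:00, 10:30-11:05, 15:35-15:45.
Diego ∩ Idris ∩ Carol ∩ Wei: 09:20-10:00, 10:35-11:05, 15:35-15:45.
Diego ∩ Idris ∩ Carol ∩ Wei ∩ Vanya: 11:00-11:05.
Those are the intersection windows.
No common window is at least 75 minutes long.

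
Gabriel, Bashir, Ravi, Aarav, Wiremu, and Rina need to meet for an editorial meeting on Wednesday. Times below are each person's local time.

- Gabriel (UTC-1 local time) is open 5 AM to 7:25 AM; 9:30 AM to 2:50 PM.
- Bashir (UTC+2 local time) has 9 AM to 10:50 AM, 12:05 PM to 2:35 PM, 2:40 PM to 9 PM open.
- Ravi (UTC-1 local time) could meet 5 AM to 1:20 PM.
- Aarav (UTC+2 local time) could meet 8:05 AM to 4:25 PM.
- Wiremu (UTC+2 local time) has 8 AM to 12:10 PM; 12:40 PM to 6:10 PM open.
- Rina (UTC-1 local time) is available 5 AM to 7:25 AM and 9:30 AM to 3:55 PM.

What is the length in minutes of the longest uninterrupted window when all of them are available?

Gabriel in UTC: 06:00-08:25, 10:30-15:50 (add 1h to convert from UTC-1).
Bashir in UTC: 07:00-08:50, 10:05-12:35, 12:40-19:00 (subtract 2h to convert from UTC+2).
Ravi in UTC: 06:00-14:20 (add 1h to convert from UTC-1).
Aarav in UTC: 06:05-14:25 (subtract 2h to convert from UTC+2).
Wiremu in UTC: 06:00-10:10, 10:40-16:10 (subtract 2h to convert from UTC+2).
Rina in UTC: 06:00-08:25, 10:30-16:55 (add 1h to convert from UTC-1).
Gabriel ∩ Bashir: 07:00-08:25, 10:30-12:35, 12:40-15:50.
Gabriel ∩ Bashir ∩ Ravi: 07:00-08:25, 10:30-12:35, 12:40-14:20.
Gabriel ∩ Bashir ∩ Ravi ∩ Aarav: 07:00-08:25, 10:30-12:35, 12:40-14:20.
Gabriel ∩ Bashir ∩ Ravi ∩ Aarav ∩ Wiremu: 07:00-08:25, 10:40-12:35, 12:40-14:20.
Gabriel ∩ Bashir ∩ Ravi ∩ Aarav ∩ Wiremu ∩ Rina: 07:00-08:25, 10:40-12:35, 12:40-14:20.
So the common availability across everyone is 07:00-08:25, 10:40-12:35, 12:40-14:20.
The longest is 10:40-12:35 at 115 minutes.

115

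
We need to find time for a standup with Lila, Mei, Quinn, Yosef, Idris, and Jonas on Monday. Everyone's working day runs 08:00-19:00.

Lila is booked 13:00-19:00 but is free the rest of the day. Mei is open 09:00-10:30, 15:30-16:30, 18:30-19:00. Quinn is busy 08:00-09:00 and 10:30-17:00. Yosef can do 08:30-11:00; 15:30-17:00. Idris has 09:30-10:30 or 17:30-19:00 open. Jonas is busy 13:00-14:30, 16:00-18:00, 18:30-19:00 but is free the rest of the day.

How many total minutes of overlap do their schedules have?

Lila free: 08:00-13:00 (invert busy blocks within the working day).
Mei free: 09:00-10:30, 15:30-16:30, 18:30-19:00.
Quinn free: 09:00-10:30, 17:00-19:00 (invert busy blocks within the working day).
Yosef free: 08:30-11:00, 15:30-17:00.
Idris free: 09:30-10:30, 17:30-19:00.
Jonas free: 08:00-13:00, 14:30-16:00, 18:00-18:30 (invert busy blocks within the working day).
Lila ∩ Mei: 09:00-10:30.
Lila ∩ Mei ∩ Quinn: 09:00-10:30.
Lila ∩ Mei ∩ Quinn ∩ Yosef: 09:00-10:30.
Lila ∩ Mei ∩ Quinn ∩ Yosef ∩ Idris: 09:30-10:30.
Lila ∩ Mei ∩ Quinn ∩ Yosef ∩ Idris ∩ Jonas: 09:30-10:30.
That's a single block of 60 minutes.

60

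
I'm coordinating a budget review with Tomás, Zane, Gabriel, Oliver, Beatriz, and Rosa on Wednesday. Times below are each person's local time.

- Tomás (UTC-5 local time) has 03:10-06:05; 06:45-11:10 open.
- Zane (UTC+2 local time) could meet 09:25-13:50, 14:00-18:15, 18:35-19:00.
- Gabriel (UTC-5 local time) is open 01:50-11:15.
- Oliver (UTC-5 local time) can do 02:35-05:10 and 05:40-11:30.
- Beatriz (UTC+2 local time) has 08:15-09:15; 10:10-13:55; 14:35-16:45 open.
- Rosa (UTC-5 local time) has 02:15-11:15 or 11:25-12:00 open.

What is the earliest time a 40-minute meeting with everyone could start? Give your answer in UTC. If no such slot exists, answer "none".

Tomás in UTC: 08:10-11:05, 11:45-16:10 (add 5h to convert from UTC-5).
Zane in UTC: 07:25-11:50, 12:00-16:15, 16:35-17:00 (subtract 2h to convert from UTC+2).
Gabriel in UTC: 06:50-16:15 (add 5h to convert from UTC-5).
Oliver in UTC: 07:35-10:10, 10:40-16:30 (add 5h to convert from UTC-5).
Beatriz in UTC: 06:15-07:15, 08:10-11:55, 12:35-14:45 (subtract 2h to convert from UTC+2).
Rosa in UTC: 07:15-16:15, 16:25-17:00 (add 5h to convert from UTC-5).
Tomás ∩ Zane: 08:10-11:05, 11:45-11:50, 12:00-16:10.
Tomás ∩ Zane ∩ Gabriel: 08:10-11:05, 11:45-11:50, 12:00-16:10.
Tomás ∩ Zane ∩ Gabriel ∩ Oliver: 08:10-10:10, 10:40-11:05, 11:45-11:50, 12:00-16:10.
Tomás ∩ Zane ∩ Gabriel ∩ Oliver ∩ Beatriz: 08:10-10:10, 10:40-11:05, 11:45-11:50, 12:35-14:45.
Tomás ∩ Zane ∩ Gabriel ∩ Oliver ∩ Beatriz ∩ Rosa: 08:10-10:10, 10:40-11:05, 11:45-11:50, 12:35-14:45.
The first common window of at least 40 minutes is 08:10-10:10, so the earliest start is 08:10.

08:10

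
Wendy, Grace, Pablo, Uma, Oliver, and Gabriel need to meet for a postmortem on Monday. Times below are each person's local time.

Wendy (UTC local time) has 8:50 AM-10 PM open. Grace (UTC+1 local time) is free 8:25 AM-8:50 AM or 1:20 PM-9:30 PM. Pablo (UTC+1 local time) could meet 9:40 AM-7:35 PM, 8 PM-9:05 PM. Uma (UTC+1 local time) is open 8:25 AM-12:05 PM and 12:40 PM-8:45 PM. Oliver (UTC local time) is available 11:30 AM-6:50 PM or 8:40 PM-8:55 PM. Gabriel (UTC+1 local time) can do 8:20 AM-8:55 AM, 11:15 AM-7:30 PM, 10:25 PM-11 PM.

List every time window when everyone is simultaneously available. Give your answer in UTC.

12:20-18:30

Wendy in UTC: 08:50-22:00.
Grace in UTC: 07:25-07:50, 12:20-20:30 (subtract 1h to convert from UTC+1).
Pablo in UTC: 08:40-18:35, 19:00-20:05 (subtract 1h to convert from UTC+1).
Uma in UTC: 07:25-11:05, 11:40-19:45 (subtract 1h to convert from UTC+1).
Oliver in UTC: 11:30-18:50, 20:40-20:55.
Gabriel in UTC: 07:20-07:55, 10:15-18:30, 21:25-22:00 (subtract 1h to convert from UTC+1).
Wendy ∩ Grace: 12:20-20:30.
Wendy ∩ Grace ∩ Pablo: 12:20-18:35, 19:00-20:05.
Wendy ∩ Grace ∩ Pablo ∩ Uma: 12:20-18:35, 19:00-19:45.
Wendy ∩ Grace ∩ Pablo ∩ Uma ∩ Oliver: 12:20-18:35.
Wendy ∩ Grace ∩ Pablo ∩ Uma ∩ Oliver ∩ Gabriel: 12:20-18:30.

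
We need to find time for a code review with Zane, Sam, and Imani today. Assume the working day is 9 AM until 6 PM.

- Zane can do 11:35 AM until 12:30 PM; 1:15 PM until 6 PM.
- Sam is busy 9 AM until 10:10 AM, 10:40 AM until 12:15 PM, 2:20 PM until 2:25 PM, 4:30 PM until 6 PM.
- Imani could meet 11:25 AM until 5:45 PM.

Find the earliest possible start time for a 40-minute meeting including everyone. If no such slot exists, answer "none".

Zane free: 11:35-12:30, 13:15-18:00.
Sam free: 10:10-10:40, 12:15-14:20, 14:25-16:30 (invert busy blocks within the working day).
Imani free: 11:25-17:45.
Zane ∩ Sam: 12:15-12:30, 13:15-14:20, 14:25-16:30.
Zane ∩ Sam ∩ Imani: 12:15-12:30, 13:15-14:20, 14:25-16:30.
So the common availability across everyone is 12:15-12:30, 13:15-14:20, 14:25-16:30.
The first common window of at least 40 minutes is 13:15-14:20, so the earliest start is 13:15.

13:15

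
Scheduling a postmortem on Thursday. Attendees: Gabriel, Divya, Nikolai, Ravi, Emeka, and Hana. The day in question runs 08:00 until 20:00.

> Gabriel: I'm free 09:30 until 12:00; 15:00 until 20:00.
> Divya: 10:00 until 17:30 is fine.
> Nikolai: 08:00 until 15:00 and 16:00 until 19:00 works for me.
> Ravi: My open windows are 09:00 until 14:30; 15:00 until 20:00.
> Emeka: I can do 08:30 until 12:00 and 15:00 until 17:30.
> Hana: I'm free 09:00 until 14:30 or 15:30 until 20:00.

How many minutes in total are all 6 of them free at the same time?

Gabriel ∩ Divya: 10:00-12:00, 15:00-17:30.
Gabriel ∩ Divya ∩ Nikolai: 10:00-12:00, 16:00-17:30.
Gabriel ∩ Divya ∩ Nikolai ∩ Ravi: 10:00-12:00, 16:00-17:30.
Gabriel ∩ Divya ∩ Nikolai ∩ Ravi ∩ Emeka: 10:00-12:00, 16:00-17:30.
Gabriel ∩ Divya ∩ Nikolai ∩ Ravi ∩ Emeka ∩ Hana: 10:00-12:00, 16:00-17:30.
So the common availability across everyone is 10:00-12:00, 16:00-17:30.
Summing the common windows: 120 + 90 = 210 minutes.

210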